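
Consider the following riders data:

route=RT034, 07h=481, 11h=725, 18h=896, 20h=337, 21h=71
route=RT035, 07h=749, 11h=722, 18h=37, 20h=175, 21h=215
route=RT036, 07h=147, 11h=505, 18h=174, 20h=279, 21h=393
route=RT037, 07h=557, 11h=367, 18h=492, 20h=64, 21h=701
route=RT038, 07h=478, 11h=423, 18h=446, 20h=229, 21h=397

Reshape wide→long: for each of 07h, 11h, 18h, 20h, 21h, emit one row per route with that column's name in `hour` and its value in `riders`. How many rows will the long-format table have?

25

5 route values × 5 melted columns = 25 rows.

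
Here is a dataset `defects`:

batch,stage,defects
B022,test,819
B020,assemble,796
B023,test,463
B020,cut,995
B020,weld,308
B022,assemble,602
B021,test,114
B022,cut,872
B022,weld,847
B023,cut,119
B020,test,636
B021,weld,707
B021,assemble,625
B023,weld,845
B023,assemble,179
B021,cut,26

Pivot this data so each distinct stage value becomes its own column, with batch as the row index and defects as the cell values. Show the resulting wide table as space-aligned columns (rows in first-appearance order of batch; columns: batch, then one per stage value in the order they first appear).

batch  test  assemble  cut  weld
B022   819   602       872  847 
B020   636   796       995  308 
B023   463   179       119  845 
B021   114   625       26   707 

Columns: batch plus the 4 distinct stage values (test, assemble, cut, weld).
For example, row B022 column test takes defects=819 from the long row (B022, test).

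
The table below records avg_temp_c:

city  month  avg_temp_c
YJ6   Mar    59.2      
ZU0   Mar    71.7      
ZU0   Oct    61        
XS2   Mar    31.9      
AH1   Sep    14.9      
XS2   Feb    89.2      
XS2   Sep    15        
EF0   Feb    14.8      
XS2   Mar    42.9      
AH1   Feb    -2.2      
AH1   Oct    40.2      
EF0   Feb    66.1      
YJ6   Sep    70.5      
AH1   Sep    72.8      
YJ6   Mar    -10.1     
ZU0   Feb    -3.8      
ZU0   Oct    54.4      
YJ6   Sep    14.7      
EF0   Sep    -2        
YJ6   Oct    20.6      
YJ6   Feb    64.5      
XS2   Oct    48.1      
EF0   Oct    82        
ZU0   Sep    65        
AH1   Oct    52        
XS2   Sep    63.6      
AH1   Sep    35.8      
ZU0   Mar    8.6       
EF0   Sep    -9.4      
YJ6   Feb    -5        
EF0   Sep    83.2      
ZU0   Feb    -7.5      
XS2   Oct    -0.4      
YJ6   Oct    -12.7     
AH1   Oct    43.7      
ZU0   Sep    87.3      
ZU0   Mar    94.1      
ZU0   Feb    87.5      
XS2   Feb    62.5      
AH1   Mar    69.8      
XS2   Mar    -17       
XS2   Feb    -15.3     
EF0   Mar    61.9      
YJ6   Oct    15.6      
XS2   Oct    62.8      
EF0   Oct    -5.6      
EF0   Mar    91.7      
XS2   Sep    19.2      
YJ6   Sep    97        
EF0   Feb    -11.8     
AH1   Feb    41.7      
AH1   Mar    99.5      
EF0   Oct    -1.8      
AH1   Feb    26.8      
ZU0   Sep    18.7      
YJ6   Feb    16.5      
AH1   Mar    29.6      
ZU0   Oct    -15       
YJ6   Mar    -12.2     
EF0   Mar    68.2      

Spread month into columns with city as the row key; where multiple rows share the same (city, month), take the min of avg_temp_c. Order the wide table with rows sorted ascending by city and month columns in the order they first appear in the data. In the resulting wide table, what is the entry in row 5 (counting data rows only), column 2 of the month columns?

With rows sorted ascending by city, row 5 is city=ZU0. month columns in first-appearance order: Mar, Oct, Sep, Feb; column 2 is Oct.
Long rows with city=ZU0, month=Oct: min(61, 54.4, -15) = -15.

-15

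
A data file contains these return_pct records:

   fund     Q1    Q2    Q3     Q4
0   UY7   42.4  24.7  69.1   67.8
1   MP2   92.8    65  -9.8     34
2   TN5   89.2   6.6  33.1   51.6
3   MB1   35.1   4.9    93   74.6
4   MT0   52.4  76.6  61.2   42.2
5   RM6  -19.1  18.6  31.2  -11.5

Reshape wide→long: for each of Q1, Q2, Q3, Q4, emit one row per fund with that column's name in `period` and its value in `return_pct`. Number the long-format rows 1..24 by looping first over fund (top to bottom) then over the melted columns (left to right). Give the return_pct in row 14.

4.9

24 rows total (6 × 4). Row 14: index ⌊(14-1)/4⌋ = 3 into fund → MB1; (14-1) mod 4 = 1 into the melted columns → Q2.
So row 14 is (MB1, Q2, 4.9); return_pct = 4.9.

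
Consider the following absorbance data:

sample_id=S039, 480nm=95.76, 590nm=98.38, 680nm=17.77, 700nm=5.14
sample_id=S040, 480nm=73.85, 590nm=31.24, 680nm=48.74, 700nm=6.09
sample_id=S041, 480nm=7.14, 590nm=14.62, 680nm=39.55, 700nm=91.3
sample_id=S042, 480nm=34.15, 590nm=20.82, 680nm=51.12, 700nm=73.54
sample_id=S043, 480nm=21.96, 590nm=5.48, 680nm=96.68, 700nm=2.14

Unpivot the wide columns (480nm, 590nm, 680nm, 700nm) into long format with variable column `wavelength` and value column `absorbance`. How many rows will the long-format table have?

20

5 sample_id values × 4 melted columns = 20 rows.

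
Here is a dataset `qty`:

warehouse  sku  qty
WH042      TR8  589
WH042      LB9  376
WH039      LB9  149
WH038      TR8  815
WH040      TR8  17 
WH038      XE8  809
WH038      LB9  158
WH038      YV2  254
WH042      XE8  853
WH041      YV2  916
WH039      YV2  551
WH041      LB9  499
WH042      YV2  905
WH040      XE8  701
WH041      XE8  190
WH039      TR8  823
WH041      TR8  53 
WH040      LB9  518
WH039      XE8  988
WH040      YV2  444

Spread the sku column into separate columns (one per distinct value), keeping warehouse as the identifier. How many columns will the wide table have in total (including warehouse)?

1 column for warehouse plus 4 distinct sku values → 5 columns.

5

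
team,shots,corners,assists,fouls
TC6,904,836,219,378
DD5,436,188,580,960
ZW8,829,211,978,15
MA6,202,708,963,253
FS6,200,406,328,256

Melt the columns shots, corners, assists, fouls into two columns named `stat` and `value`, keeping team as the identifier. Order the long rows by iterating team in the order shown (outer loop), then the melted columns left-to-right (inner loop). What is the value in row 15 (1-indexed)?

20 rows total (5 × 4). Row 15: index ⌊(15-1)/4⌋ = 3 into team → MA6; (15-1) mod 4 = 2 into the melted columns → assists.
So row 15 is (MA6, assists, 963); value = 963.

963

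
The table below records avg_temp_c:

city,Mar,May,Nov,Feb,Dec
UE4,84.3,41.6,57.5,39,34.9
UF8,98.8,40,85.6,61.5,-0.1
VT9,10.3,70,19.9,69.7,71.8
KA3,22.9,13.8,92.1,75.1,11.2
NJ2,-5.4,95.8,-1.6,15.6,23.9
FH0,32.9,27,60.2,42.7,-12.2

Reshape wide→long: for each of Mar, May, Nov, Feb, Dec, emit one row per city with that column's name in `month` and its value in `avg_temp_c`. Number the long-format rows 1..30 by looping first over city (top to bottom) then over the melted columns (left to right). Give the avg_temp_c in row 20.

30 rows total (6 × 5). Row 20: index ⌊(20-1)/5⌋ = 3 into city → KA3; (20-1) mod 5 = 4 into the melted columns → Dec.
So row 20 is (KA3, Dec, 11.2); avg_temp_c = 11.2.

11.2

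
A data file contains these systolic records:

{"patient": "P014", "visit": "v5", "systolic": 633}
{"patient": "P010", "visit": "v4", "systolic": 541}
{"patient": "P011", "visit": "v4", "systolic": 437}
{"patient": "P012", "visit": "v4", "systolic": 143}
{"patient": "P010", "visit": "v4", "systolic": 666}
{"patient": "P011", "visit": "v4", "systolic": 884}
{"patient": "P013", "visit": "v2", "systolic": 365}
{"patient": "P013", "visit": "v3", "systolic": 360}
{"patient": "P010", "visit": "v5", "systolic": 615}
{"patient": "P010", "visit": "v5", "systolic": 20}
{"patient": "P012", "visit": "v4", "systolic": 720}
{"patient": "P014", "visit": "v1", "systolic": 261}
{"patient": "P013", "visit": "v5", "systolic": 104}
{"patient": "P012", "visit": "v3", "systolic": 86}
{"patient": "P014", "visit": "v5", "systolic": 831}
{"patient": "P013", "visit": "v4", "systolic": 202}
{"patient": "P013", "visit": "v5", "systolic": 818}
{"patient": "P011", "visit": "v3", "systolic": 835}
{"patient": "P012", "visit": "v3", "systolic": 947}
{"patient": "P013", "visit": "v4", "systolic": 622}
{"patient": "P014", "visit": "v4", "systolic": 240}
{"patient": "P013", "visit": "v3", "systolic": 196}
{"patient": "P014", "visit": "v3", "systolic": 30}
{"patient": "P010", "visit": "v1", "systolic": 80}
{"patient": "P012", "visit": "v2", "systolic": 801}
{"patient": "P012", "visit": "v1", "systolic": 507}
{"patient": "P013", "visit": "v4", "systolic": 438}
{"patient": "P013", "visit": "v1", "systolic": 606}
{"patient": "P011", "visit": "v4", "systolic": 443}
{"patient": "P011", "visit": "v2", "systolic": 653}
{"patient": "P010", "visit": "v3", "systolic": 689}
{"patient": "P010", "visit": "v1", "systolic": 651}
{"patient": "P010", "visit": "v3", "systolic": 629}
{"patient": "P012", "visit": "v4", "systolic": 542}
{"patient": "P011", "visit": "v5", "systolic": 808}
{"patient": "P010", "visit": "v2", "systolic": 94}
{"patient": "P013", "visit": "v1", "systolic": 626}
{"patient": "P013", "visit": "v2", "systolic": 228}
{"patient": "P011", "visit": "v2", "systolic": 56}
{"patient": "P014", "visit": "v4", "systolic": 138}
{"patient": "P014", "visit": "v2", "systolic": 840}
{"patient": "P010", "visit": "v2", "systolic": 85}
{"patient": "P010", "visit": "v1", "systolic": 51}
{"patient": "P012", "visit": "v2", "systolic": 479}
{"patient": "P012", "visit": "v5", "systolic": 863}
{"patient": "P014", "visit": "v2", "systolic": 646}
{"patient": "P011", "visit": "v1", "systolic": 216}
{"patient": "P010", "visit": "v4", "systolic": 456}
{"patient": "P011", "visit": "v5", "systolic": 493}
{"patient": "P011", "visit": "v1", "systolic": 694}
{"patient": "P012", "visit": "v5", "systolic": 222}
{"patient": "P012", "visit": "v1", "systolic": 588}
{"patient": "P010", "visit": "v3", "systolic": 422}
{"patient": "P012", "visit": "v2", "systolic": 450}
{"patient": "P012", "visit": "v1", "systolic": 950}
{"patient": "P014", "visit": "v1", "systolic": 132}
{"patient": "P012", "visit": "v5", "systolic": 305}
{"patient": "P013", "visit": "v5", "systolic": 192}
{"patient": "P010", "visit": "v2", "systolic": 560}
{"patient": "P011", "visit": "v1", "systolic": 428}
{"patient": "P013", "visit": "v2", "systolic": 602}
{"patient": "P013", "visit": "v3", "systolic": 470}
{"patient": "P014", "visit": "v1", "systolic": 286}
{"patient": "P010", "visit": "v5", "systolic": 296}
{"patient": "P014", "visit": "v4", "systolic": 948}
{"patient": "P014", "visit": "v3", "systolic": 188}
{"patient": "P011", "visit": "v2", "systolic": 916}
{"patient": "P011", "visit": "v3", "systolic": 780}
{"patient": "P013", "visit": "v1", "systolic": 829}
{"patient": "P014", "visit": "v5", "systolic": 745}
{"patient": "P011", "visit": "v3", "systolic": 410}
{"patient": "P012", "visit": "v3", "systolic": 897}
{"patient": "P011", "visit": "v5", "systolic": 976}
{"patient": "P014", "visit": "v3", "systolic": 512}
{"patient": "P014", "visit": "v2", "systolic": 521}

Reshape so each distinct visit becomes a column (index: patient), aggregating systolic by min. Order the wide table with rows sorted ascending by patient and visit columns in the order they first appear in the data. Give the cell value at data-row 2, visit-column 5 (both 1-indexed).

With rows sorted ascending by patient, row 2 is patient=P011. visit columns in first-appearance order: v5, v4, v2, v3, v1; column 5 is v1.
Long rows with patient=P011, visit=v1: min(216, 694, 428) = 216.

216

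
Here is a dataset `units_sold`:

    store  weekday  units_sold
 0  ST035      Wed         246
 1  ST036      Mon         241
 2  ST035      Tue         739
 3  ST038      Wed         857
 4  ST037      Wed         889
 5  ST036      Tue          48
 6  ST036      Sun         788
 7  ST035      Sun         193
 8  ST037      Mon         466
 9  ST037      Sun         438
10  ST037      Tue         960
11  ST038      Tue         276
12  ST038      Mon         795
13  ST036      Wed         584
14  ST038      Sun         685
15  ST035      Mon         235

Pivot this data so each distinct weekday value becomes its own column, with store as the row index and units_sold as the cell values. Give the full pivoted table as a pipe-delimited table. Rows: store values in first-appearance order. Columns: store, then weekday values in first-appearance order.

| store | Wed | Mon | Tue | Sun |
| ST035 | 246 | 235 | 739 | 193 |
| ST036 | 584 | 241 | 48 | 788 |
| ST038 | 857 | 795 | 276 | 685 |
| ST037 | 889 | 466 | 960 | 438 |

Columns: store plus the 4 distinct weekday values (Wed, Mon, Tue, Sun).
For example, row ST035 column Wed takes units_sold=246 from the long row (ST035, Wed).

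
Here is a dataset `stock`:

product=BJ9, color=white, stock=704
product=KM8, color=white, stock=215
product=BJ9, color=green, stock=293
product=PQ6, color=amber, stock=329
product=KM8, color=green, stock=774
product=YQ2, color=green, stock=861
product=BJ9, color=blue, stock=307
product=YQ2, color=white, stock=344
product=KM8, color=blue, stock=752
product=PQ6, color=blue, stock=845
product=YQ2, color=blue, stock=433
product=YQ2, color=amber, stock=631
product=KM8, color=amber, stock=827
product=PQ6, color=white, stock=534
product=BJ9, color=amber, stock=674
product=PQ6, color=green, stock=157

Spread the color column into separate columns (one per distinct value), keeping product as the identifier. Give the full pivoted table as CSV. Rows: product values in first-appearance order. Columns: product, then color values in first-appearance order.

Columns: product plus the 4 distinct color values (white, green, amber, blue).
For example, row BJ9 column white takes stock=704 from the long row (BJ9, white).

product,white,green,amber,blue
BJ9,704,293,674,307
KM8,215,774,827,752
PQ6,534,157,329,845
YQ2,344,861,631,433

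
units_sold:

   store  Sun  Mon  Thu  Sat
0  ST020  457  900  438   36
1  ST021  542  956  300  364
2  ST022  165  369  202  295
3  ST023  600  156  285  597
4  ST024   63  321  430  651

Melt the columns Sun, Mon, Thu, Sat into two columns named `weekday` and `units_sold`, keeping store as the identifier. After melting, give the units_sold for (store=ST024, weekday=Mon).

Unpivoting turns each (store, wide-column) pair into one long row.
The wide cell at row ST024, column Mon holds 321, so the long row (ST024, Mon) has units_sold=321.

321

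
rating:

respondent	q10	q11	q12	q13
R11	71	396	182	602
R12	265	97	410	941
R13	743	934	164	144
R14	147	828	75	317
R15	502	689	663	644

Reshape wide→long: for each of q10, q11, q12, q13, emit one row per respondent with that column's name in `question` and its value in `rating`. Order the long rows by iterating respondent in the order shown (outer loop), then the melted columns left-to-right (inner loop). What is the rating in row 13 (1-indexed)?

20 rows total (5 × 4). Row 13: index ⌊(13-1)/4⌋ = 3 into respondent → R14; (13-1) mod 4 = 0 into the melted columns → q10.
So row 13 is (R14, q10, 147); rating = 147.

147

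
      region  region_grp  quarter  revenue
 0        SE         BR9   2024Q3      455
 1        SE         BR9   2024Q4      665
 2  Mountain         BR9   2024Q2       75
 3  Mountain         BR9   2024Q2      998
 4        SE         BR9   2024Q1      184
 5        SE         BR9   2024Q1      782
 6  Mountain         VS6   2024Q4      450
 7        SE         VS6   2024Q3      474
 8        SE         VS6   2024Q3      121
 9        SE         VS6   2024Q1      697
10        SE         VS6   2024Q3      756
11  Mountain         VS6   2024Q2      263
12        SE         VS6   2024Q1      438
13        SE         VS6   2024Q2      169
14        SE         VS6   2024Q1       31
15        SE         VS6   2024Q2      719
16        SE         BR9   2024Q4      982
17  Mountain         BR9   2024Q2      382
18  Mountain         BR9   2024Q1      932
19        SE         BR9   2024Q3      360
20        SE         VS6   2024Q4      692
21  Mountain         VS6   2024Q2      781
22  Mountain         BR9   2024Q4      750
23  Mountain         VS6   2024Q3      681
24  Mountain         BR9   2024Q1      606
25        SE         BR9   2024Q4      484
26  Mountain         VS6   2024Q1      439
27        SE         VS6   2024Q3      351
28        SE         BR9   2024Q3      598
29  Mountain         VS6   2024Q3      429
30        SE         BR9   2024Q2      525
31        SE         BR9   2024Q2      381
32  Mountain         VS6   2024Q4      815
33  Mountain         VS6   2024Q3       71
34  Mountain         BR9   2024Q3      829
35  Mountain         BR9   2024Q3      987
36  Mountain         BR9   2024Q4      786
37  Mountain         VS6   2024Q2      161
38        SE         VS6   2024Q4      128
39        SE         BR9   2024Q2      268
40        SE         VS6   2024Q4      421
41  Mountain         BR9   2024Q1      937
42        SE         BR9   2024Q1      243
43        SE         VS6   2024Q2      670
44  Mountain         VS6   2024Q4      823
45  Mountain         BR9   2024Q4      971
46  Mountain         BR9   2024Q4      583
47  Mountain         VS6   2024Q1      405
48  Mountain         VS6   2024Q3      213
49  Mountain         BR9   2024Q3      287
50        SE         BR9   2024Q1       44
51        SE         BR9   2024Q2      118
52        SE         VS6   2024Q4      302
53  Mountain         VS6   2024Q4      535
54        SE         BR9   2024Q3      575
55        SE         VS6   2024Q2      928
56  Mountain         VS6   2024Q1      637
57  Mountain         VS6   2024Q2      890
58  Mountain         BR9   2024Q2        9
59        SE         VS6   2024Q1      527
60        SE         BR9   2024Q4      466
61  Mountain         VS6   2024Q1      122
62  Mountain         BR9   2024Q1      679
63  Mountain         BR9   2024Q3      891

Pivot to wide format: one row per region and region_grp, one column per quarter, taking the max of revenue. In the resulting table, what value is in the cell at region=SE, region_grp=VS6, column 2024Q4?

Rows with region=SE, region_grp=VS6 and quarter=2024Q4: revenue values are 692, 128, 421, 302.
max(692, 128, 421, 302) = 692.

692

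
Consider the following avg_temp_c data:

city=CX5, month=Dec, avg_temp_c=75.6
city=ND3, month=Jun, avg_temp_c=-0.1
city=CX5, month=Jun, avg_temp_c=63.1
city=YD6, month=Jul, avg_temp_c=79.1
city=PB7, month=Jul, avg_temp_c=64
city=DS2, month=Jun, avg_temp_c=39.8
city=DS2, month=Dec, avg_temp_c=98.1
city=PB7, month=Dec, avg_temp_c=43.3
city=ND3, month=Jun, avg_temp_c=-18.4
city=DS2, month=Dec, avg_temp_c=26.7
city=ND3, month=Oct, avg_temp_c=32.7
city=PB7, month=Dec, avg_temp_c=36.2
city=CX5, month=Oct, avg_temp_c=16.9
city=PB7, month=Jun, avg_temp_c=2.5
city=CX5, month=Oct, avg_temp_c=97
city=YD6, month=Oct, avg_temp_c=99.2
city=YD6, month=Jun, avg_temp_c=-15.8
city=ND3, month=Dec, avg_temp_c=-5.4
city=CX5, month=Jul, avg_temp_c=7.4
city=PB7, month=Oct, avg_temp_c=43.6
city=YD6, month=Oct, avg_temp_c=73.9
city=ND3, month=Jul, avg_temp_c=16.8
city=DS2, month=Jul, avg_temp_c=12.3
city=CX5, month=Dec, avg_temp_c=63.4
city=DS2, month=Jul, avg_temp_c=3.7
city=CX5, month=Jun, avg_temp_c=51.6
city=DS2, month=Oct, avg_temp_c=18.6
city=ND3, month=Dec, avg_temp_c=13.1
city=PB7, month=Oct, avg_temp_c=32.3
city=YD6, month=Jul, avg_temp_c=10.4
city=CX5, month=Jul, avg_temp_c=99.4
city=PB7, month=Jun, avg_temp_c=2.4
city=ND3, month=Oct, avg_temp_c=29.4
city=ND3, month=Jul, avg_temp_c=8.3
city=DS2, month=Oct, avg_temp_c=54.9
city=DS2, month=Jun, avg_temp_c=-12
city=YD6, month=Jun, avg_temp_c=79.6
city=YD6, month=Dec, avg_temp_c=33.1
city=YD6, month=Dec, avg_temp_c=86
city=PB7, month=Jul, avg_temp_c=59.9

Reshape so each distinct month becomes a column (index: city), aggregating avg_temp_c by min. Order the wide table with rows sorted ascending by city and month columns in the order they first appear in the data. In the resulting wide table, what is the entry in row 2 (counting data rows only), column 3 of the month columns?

3.7

With rows sorted ascending by city, row 2 is city=DS2. month columns in first-appearance order: Dec, Jun, Jul, Oct; column 3 is Jul.
Long rows with city=DS2, month=Jul: min(12.3, 3.7) = 3.7.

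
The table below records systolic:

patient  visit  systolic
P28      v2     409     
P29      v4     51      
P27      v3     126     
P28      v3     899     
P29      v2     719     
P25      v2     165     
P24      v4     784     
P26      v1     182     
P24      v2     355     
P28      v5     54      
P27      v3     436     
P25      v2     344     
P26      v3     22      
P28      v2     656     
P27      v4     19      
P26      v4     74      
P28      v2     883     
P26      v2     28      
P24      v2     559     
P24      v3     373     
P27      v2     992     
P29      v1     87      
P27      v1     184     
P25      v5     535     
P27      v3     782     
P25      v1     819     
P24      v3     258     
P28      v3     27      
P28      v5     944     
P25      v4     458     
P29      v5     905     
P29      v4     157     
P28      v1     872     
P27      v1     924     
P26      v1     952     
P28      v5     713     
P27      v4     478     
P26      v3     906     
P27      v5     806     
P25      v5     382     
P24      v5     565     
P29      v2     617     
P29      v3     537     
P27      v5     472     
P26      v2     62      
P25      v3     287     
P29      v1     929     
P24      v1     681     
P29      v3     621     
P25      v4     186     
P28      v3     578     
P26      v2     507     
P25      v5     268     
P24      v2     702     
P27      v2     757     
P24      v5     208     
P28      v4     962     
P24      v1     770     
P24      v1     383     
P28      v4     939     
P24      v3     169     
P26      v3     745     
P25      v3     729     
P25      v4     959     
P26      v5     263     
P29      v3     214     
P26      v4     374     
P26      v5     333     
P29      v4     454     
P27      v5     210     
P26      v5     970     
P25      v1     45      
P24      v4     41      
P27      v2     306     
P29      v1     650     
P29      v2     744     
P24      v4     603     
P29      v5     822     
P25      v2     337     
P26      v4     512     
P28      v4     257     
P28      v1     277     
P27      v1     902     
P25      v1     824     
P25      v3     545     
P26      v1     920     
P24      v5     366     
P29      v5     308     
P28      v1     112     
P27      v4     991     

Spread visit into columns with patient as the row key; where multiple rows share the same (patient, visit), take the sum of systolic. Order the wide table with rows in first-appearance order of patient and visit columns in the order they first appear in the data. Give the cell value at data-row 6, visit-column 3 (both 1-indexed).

With rows in first-appearance order of patient, row 6 is patient=P26. visit columns in first-appearance order: v2, v4, v3, v1, v5; column 3 is v3.
Long rows with patient=P26, visit=v3: 22 + 906 + 745 = 1673.

1673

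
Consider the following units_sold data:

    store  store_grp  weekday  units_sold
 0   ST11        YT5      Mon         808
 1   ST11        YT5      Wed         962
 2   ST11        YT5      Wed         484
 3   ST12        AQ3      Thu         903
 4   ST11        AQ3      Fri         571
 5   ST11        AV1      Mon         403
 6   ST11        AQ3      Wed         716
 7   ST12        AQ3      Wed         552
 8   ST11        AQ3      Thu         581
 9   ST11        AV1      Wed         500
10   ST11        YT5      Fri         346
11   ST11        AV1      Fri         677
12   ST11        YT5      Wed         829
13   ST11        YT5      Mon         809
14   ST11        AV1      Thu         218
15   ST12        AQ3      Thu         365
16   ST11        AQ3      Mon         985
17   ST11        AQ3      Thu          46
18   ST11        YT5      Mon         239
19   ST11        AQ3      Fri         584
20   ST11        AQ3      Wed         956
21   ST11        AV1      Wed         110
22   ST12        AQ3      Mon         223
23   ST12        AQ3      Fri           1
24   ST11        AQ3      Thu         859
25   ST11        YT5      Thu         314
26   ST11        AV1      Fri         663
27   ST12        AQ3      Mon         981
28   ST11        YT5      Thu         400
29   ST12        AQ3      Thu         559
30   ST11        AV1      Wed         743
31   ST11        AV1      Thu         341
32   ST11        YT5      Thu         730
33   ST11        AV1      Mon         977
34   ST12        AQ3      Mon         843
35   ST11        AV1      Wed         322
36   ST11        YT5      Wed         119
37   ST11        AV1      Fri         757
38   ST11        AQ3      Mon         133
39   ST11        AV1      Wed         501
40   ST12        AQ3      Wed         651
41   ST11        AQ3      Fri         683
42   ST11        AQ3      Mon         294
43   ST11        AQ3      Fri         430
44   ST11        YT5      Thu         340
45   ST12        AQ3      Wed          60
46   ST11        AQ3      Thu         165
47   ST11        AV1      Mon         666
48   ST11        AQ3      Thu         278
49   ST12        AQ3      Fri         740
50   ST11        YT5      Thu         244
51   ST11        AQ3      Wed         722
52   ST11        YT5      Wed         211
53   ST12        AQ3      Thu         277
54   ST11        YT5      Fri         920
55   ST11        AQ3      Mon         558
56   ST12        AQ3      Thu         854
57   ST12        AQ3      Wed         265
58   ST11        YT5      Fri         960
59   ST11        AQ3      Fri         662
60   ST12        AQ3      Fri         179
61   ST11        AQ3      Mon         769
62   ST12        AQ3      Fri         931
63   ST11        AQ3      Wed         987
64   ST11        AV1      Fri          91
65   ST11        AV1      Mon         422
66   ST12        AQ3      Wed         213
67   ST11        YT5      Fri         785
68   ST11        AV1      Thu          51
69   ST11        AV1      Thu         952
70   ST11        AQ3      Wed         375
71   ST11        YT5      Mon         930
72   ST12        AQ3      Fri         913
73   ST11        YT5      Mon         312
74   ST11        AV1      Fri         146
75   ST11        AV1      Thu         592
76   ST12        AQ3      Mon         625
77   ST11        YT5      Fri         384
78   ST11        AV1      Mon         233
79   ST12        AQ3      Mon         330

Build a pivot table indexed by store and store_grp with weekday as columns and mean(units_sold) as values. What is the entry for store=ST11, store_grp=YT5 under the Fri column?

679

Rows with store=ST11, store_grp=YT5 and weekday=Fri: units_sold values are 346, 920, 960, 785, 384.
(346 + 920 + 960 + 785 + 384) / 5 = 679.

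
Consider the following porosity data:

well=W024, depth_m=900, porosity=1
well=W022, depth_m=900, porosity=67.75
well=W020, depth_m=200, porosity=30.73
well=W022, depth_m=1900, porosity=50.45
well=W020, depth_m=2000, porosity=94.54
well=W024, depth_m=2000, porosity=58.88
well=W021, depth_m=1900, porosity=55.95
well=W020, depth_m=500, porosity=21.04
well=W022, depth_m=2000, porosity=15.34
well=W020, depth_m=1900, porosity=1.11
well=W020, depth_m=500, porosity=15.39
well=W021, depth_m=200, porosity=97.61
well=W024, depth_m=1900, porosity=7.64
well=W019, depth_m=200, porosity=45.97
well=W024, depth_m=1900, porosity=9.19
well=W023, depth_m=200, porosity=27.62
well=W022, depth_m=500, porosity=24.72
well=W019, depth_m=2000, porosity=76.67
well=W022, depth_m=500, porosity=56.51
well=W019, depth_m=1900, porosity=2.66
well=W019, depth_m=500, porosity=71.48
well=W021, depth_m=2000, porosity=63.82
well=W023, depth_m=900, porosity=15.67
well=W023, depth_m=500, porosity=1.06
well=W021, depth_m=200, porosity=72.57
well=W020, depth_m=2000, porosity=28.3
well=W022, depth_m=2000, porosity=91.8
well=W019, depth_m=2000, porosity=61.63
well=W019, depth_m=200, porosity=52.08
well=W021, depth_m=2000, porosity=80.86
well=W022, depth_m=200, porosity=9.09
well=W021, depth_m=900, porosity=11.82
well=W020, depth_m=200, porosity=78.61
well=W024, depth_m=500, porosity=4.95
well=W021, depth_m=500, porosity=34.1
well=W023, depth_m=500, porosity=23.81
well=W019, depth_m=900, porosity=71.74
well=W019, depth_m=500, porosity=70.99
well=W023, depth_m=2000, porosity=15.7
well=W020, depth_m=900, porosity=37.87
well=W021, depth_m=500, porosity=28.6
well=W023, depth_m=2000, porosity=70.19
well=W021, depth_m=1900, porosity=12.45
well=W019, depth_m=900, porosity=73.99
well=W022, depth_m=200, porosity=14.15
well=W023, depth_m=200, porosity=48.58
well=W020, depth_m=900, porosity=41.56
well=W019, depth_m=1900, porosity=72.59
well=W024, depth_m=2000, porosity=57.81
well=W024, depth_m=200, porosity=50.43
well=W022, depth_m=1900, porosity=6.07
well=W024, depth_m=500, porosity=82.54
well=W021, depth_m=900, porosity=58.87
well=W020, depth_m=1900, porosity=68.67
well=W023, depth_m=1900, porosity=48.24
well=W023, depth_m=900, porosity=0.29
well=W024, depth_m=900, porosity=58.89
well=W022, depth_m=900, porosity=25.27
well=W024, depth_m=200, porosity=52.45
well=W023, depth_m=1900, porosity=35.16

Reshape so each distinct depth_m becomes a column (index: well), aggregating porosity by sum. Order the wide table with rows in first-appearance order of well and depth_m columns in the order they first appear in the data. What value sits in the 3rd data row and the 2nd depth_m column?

109.34

With rows in first-appearance order of well, row 3 is well=W020. depth_m columns in first-appearance order: 900, 200, 1900, 2000, 500; column 2 is 200.
Long rows with well=W020, depth_m=200: 30.73 + 78.61 = 109.34.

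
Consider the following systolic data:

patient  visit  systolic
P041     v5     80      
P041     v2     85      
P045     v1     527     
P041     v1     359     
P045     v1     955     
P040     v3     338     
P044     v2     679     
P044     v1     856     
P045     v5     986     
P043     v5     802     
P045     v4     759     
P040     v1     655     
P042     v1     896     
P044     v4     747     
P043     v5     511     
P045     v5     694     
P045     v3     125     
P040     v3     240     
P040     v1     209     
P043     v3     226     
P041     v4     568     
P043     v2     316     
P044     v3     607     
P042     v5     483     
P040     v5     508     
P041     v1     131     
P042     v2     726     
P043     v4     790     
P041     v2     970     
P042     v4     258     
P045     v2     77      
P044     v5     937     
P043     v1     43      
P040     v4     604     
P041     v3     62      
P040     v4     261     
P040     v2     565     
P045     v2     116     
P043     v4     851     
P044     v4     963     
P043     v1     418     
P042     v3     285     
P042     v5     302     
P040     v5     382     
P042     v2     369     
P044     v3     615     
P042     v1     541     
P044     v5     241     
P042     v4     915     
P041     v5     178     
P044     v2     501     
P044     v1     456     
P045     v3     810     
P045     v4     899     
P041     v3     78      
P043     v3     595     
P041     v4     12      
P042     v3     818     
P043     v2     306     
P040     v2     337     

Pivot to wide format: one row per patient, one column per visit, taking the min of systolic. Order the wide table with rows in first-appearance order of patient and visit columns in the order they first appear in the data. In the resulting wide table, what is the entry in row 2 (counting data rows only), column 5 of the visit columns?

759

With rows in first-appearance order of patient, row 2 is patient=P045. visit columns in first-appearance order: v5, v2, v1, v3, v4; column 5 is v4.
Long rows with patient=P045, visit=v4: min(759, 899) = 759.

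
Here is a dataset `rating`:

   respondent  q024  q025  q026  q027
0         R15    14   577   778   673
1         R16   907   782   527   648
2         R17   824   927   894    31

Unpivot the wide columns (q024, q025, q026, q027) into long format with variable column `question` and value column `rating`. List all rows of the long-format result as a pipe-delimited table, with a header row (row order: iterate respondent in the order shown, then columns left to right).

Each (respondent, column) pair becomes one row: 3 × 4 = 12 rows.
For example, (R15, q024) → rating=14.

| respondent | question | rating |
| R15 | q024 | 14 |
| R15 | q025 | 577 |
| R15 | q026 | 778 |
| R15 | q027 | 673 |
| R16 | q024 | 907 |
| R16 | q025 | 782 |
| R16 | q026 | 527 |
| R16 | q027 | 648 |
| R17 | q024 | 824 |
| R17 | q025 | 927 |
| R17 | q026 | 894 |
| R17 | q027 | 31 |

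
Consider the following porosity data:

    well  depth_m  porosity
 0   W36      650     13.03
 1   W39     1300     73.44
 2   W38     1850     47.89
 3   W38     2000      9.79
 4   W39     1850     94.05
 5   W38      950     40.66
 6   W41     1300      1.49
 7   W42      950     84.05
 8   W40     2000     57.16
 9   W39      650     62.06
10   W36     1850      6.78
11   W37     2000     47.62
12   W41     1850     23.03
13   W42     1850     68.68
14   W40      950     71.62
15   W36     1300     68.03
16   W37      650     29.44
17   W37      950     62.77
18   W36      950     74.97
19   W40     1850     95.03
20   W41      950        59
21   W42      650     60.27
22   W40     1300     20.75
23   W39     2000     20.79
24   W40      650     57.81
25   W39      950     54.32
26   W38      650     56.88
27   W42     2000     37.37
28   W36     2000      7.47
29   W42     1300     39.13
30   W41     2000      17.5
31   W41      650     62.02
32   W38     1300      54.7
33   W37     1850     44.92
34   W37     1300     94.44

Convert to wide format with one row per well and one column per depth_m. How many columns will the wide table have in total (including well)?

6

1 column for well plus 5 distinct depth_m values → 6 columns.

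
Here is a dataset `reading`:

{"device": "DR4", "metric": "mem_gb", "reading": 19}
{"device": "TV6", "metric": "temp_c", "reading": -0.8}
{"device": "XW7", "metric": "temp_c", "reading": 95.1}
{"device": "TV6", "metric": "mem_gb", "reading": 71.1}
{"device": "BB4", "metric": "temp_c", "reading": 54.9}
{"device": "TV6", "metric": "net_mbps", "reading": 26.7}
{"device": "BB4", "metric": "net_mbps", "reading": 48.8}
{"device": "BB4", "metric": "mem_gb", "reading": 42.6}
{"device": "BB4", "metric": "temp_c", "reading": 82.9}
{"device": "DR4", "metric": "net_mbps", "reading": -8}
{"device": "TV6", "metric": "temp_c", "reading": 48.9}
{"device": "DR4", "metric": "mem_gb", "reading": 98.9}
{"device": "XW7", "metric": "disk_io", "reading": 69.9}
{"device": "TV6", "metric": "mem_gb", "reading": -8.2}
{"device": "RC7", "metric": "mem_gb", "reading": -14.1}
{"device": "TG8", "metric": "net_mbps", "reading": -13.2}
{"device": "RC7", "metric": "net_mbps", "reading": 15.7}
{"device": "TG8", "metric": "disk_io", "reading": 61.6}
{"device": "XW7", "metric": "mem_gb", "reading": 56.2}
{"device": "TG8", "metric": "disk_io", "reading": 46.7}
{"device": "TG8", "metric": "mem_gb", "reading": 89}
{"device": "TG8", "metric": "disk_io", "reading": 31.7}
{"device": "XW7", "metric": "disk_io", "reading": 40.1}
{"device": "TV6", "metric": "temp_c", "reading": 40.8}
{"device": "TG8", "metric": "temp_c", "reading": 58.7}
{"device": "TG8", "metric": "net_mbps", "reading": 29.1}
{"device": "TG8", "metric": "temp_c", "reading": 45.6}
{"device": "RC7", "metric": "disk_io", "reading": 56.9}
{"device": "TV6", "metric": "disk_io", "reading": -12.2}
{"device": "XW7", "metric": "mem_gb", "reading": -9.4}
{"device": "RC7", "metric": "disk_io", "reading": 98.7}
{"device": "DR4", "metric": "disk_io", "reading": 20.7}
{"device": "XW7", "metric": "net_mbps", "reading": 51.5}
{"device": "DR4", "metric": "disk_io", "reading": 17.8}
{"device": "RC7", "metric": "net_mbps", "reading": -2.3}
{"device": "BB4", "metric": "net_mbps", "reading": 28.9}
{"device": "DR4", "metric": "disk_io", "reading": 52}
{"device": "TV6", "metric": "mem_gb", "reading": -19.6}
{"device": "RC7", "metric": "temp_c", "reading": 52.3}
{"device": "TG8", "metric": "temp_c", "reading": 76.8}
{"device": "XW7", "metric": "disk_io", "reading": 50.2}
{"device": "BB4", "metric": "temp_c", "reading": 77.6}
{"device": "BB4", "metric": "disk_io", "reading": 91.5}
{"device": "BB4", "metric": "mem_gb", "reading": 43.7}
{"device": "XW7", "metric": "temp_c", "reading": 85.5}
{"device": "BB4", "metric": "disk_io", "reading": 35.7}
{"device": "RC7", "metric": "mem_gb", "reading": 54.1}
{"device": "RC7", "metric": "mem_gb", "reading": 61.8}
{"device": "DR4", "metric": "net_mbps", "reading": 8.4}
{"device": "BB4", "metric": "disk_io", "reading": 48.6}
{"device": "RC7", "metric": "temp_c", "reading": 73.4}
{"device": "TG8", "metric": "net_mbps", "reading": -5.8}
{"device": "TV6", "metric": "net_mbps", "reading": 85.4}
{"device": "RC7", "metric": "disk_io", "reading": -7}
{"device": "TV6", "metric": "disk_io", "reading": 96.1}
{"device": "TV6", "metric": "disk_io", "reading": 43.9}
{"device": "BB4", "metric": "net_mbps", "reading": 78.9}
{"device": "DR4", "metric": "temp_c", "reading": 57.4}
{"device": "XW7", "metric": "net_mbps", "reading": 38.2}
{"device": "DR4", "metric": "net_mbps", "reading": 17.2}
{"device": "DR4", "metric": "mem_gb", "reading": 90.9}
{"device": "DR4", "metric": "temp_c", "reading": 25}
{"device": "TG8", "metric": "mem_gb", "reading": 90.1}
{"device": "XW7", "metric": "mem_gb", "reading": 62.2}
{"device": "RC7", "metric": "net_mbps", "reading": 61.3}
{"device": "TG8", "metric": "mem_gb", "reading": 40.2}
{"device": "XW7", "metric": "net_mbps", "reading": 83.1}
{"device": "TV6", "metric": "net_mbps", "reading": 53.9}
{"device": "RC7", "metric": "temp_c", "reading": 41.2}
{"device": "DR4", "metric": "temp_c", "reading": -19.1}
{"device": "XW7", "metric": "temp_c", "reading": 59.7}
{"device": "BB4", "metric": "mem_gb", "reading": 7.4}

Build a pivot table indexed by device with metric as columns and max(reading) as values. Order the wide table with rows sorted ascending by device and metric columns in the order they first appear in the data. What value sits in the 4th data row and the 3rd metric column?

29.1

With rows sorted ascending by device, row 4 is device=TG8. metric columns in first-appearance order: mem_gb, temp_c, net_mbps, disk_io; column 3 is net_mbps.
Long rows with device=TG8, metric=net_mbps: max(-13.2, 29.1, -5.8) = 29.1.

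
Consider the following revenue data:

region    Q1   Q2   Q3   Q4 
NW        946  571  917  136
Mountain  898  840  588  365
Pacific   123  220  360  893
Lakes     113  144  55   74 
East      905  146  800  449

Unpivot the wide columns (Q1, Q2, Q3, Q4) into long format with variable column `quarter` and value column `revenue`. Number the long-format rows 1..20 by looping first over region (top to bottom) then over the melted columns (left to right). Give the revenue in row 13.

20 rows total (5 × 4). Row 13: index ⌊(13-1)/4⌋ = 3 into region → Lakes; (13-1) mod 4 = 0 into the melted columns → Q1.
So row 13 is (Lakes, Q1, 113); revenue = 113.

113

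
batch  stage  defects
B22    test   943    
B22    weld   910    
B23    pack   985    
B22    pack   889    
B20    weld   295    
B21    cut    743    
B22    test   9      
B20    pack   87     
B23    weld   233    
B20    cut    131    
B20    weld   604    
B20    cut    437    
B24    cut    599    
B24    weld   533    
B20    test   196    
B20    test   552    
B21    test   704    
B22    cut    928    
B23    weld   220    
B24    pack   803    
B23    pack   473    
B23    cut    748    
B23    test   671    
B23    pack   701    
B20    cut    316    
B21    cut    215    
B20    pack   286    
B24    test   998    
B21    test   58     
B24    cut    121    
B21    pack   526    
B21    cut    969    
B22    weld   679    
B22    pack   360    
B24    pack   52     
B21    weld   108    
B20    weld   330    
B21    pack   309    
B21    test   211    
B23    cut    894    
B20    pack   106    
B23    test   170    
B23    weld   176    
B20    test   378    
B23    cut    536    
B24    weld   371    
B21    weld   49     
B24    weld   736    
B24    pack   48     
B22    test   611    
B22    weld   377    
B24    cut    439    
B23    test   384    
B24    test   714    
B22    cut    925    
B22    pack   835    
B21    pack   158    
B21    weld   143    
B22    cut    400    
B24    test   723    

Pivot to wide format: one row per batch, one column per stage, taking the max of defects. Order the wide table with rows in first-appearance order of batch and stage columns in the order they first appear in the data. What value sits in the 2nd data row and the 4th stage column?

With rows in first-appearance order of batch, row 2 is batch=B23. stage columns in first-appearance order: test, weld, pack, cut; column 4 is cut.
Long rows with batch=B23, stage=cut: max(748, 894, 536) = 894.

894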